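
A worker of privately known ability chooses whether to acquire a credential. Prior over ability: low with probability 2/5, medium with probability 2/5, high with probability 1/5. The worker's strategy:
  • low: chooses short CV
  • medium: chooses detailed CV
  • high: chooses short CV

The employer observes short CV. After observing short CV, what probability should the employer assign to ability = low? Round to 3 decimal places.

0.667

Apply Bayes' rule using the sender's strategy as the likelihood.
P(short CV) = (2/5)·1 + (2/5)·0 + (1/5)·1 = 3/5
P(low | short CV) = ((2/5)·1) / (3/5) = (2/5) / (3/5) = 2/3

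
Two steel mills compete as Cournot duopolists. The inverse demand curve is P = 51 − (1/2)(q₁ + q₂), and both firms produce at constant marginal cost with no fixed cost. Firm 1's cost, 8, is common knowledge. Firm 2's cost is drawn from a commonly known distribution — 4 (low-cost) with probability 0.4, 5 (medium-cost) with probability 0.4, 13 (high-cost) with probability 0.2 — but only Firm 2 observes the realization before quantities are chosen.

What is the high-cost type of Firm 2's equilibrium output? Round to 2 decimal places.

24.27

Firm 2 with cost c maximizes (51 − (1/2)(q₁+q₂) − c)·q₂, giving q₂(c) = (51 − c − (1/2)q₁).
E[c₂] = 0.4·4 + 0.4·5 + 0.2·13 = 6.2
Firm 1's FOC against E[q₂] yields q₁ = (51 − 2·8 + E[c₂])/(3/2) = (51 − 16 + 6.2)/(3/2) = 27.4667.
q₂(high-cost) = (51 − 13 − (1/2)·27.4667) = 24.2667.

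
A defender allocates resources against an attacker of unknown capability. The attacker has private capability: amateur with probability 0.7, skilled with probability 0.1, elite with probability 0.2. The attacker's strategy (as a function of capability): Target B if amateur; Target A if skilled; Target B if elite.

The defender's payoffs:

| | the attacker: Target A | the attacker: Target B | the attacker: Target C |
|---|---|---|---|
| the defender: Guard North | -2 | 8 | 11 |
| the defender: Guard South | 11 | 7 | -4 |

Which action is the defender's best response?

Compute the defender's expected payoff for each action, taking the expectation over the attacker's type.
E[Guard North] = 0.7·(8) + 0.1·(-2) + 0.2·(8) = 7
E[Guard South] = 0.7·(7) + 0.1·(11) + 0.2·(7) = 7.4
Best response: Guard South (7.4 is the largest).

Guard South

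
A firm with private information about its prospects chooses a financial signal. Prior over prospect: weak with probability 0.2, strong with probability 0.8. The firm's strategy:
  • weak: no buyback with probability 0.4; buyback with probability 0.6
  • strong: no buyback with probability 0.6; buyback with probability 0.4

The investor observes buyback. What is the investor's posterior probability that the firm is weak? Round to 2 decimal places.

Apply Bayes' rule using the sender's strategy as the likelihood.
P(buyback) = 0.2·0.6 + 0.8·0.4 = 0.44
P(weak | buyback) = (0.2·0.6) / 0.44 = 0.12 / 0.44 = 0.272727

0.27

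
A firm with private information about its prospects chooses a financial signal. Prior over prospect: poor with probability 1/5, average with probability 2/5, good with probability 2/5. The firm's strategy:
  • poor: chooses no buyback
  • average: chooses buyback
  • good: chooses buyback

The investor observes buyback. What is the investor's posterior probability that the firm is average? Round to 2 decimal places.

0.50

P(buyback) = (1/5)·0 + (2/5)·1 + (2/5)·1 = 4/5
P(average | buyback) = ((2/5)·1) / (4/5) = (2/5) / (4/5) = 1/2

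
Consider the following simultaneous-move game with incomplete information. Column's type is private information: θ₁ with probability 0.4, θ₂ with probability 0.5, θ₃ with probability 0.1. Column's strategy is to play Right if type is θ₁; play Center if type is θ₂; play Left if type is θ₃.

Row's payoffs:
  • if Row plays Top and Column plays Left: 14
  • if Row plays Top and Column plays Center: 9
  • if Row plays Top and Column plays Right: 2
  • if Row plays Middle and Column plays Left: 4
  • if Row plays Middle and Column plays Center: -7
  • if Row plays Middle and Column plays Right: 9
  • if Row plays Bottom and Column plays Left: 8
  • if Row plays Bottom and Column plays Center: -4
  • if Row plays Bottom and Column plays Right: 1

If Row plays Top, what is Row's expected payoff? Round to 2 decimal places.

E[Top] = 0.4·2 + 0.5·9 + 0.1·14 = 0.8 + 4.5 + 1.4 = 6.7

6.70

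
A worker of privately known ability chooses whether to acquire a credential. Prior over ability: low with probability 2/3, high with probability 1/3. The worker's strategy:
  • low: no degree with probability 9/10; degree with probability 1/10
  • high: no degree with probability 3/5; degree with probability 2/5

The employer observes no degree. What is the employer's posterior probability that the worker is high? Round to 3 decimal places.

Apply Bayes' rule using the sender's strategy as the likelihood.
P(no degree) = (2/3)·(9/10) + (1/3)·(3/5) = 4/5
P(high | no degree) = ((1/3)·(3/5)) / (4/5) = (1/5) / (4/5) = 1/4

0.250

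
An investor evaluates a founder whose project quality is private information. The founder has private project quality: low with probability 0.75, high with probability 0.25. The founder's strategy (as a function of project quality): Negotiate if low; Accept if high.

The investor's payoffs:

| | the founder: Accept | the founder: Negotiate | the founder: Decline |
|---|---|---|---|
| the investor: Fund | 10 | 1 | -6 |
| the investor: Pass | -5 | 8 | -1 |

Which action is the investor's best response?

Compute the investor's expected payoff for each action, taking the expectation over the founder's type.
E[Fund] = 0.75·(1) + 0.25·(10) = 3.25
E[Pass] = 0.75·(8) + 0.25·(-5) = 4.75
Best response: Pass (4.75 is the largest).

Pass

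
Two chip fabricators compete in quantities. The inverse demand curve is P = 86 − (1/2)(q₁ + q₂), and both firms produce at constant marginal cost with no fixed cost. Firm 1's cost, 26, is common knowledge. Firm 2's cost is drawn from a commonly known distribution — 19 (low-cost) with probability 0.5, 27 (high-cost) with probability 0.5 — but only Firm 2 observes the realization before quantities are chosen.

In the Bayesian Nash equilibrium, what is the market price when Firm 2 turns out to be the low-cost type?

Type-c best response for Firm 2: q₂(c) = (86 − c) − q₁/2.
Firm 1 maximizes expected profit; its first-order condition is 86 − q₁ − (1/2)E[q₂] − 26 = 0.
Substituting E[q₂] and solving: E[c₂] = 23, so q₁ = (86 − 2·26 + 23)/(3/2) = 38.
q₂(low-cost) = 48, so P = 86 − (1/2)·(38 + 48) = 43.

43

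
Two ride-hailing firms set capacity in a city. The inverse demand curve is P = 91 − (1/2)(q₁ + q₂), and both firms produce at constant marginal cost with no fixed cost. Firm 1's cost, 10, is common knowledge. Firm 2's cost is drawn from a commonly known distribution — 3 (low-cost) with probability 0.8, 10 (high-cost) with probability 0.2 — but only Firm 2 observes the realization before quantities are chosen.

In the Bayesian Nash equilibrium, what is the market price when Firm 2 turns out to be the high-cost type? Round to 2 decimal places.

37.93

Firm 2 with cost c maximizes (91 − (1/2)(q₁+q₂) − c)·q₂, giving q₂(c) = (91 − c − (1/2)q₁).
E[c₂] = 0.8·3 + 0.2·10 = 4.4
Firm 1's FOC against E[q₂] yields q₁ = (91 − 2·10 + E[c₂])/(3/2) = (91 − 20 + 4.4)/(3/2) = 50.2667.
q₂(high-cost) = 55.8667, so P = 91 − (1/2)·(50.2667 + 55.8667) = 37.9333.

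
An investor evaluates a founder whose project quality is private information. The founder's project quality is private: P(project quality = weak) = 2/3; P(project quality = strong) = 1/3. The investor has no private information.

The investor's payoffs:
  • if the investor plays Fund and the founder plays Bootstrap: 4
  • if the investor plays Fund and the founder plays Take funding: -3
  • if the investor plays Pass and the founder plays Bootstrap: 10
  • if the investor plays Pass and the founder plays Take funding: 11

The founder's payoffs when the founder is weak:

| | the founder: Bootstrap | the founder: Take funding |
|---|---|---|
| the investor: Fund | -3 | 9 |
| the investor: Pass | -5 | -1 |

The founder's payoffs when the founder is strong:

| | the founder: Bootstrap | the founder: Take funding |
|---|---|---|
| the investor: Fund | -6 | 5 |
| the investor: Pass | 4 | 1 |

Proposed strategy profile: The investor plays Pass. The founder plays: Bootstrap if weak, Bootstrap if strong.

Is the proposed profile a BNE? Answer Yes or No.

The investor plays Pass: E[Pass] = 2/3·(10) + 1/3·(10) = 10; E[Fund] = 4. Best-responding. ✓
The founder (project quality weak), facing Pass: Bootstrap gives -5, Take funding gives -1. Proposed Bootstrap is not best — profitable deviation exists. ✗
The founder (project quality strong), facing Pass: Bootstrap gives 4, Take funding gives 1. Proposed Bootstrap is best. ✓

No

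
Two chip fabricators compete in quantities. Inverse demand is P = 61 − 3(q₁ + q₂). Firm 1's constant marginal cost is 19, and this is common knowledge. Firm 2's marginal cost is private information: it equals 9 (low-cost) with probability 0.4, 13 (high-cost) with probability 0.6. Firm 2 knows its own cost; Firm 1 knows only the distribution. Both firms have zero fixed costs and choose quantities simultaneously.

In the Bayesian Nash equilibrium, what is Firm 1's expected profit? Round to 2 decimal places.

Each type of Firm 2 best-responds to q₁; Firm 1 best-responds to the expected q₂ over Firm 2's types.
Firm 2 with cost c maximizes (61 − 3(q₁+q₂) − c)·q₂, giving q₂(c) = (61 − c − 3q₁)/6.
E[c₂] = 0.4·9 + 0.6·13 = 11.4
Firm 1's FOC against E[q₂] yields q₁ = (61 − 2·19 + E[c₂])/9 = (61 − 38 + 11.4)/9 = 3.82222.
E[P] = 61 − 3·(q₁ + E[q₂]) = 30.4667; Firm 1's expected profit = (E[P] − 19)·q₁ = (30.4667 − 19)·3.82222 = 43.8281.

43.83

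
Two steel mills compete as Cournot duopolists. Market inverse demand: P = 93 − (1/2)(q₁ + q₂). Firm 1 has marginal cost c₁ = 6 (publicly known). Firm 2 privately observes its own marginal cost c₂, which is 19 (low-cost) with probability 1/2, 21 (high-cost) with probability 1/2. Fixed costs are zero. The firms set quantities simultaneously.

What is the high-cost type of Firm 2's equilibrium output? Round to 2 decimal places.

38.33

Each type of Firm 2 best-responds to q₁; Firm 1 best-responds to the expected q₂ over Firm 2's types.
Firm 2 with cost c maximizes (93 − (1/2)(q₁+q₂) − c)·q₂, giving q₂(c) = (93 − c − (1/2)q₁).
E[c₂] = 1/2·19 + 1/2·21 = 20
Firm 1's FOC against E[q₂] yields q₁ = (93 − 2·6 + E[c₂])/(3/2) = (93 − 12 + 20)/(3/2) = 67.3333.
q₂(high-cost) = (93 − 21 − (1/2)·67.3333) = 38.3333.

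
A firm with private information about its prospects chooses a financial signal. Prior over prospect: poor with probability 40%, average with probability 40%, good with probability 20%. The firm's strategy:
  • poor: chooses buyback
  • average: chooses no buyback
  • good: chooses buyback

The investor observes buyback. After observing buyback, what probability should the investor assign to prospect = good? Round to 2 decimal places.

P(buyback) = 0.4·1 + 0.4·0 + 0.2·1 = 0.6
P(good | buyback) = (0.2·1) / 0.6 = 0.2 / 0.6 = 0.333333

0.33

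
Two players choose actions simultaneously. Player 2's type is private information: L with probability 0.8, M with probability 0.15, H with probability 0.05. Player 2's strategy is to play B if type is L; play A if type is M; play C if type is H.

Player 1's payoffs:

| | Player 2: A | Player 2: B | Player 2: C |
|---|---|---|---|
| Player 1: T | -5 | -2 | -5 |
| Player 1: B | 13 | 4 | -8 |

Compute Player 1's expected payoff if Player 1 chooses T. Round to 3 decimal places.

E[T] = 0.8·(-2) + 0.15·(-5) + 0.05·(-5) = (-1.6) + (-0.75) + (-0.25) = -2.6

-2.600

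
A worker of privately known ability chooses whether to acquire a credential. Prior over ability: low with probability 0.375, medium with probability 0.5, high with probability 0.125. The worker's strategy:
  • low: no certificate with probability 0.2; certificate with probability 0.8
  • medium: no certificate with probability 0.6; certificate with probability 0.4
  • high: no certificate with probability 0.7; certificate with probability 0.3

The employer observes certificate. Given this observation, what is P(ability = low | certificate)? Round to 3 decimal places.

0.558

P(certificate) = 0.375·0.8 + 0.5·0.4 + 0.125·0.3 = 0.5375
P(low | certificate) = (0.375·0.8) / 0.5375 = 0.3 / 0.5375 = 0.55814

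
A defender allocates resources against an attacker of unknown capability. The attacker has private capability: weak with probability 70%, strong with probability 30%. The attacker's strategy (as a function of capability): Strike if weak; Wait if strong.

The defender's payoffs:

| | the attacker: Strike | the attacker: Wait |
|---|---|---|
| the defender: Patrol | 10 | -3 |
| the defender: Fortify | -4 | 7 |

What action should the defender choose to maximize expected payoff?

Compute the defender's expected payoff for each action, taking the expectation over the attacker's type.
E[Patrol] = 0.7·(10) + 0.3·(-3) = 6.1
E[Fortify] = 0.7·(-4) + 0.3·(7) = -0.7
Best response: Patrol (6.1 is the largest).

Patrol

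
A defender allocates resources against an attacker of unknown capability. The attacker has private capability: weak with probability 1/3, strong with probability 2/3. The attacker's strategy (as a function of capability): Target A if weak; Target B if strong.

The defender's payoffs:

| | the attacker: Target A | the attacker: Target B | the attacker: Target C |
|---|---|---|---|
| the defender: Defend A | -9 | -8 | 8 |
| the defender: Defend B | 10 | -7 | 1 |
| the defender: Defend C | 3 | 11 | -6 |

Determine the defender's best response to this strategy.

E[Defend A] = 1/3·(-9) + 2/3·(-8) = -25/3
E[Defend B] = 1/3·(10) + 2/3·(-7) = -4/3
E[Defend C] = 1/3·(3) + 2/3·(11) = 25/3
Best response: Defend C (25/3 is the largest).

Defend C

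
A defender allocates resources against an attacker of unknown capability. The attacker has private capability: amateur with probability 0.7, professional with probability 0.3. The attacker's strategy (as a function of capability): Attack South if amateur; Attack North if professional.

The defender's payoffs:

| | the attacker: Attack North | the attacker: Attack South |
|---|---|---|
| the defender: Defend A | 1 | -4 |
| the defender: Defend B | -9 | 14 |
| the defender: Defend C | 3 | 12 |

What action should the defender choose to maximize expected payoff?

Compute the defender's expected payoff for each action, taking the expectation over the attacker's type.
E[Defend A] = 0.7·(-4) + 0.3·(1) = -2.5
E[Defend B] = 0.7·(14) + 0.3·(-9) = 7.1
E[Defend C] = 0.7·(12) + 0.3·(3) = 9.3
Best response: Defend C (9.3 is the largest).

Defend C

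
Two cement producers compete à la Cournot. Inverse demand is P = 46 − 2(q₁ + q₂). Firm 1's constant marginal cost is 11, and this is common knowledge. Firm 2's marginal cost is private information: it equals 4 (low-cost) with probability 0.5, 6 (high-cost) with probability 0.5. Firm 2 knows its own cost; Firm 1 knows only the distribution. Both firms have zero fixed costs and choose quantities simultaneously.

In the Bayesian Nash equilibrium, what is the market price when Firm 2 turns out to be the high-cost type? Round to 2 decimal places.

Type-c best response for Firm 2: q₂(c) = (46 − c)/4 − q₁/2.
Firm 1 maximizes expected profit; its first-order condition is 46 − 4q₁ − 2E[q₂] − 11 = 0.
Substituting E[q₂] and solving: E[c₂] = 5, so q₁ = (46 − 2·11 + 5)/6 = 4.83333.
q₂(high-cost) = 7.58333, so P = 46 − 2·(4.83333 + 7.58333) = 21.1667.

21.17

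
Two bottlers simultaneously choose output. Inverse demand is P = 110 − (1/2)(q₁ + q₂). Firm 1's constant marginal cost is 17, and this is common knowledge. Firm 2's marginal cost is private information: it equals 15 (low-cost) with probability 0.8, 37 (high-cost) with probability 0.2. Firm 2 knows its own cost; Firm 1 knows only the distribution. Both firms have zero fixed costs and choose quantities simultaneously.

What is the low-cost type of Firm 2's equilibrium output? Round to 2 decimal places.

63.20

Type-c best response for Firm 2: q₂(c) = (110 − c) − q₁/2.
Firm 1 maximizes expected profit; its first-order condition is 110 − q₁ − (1/2)E[q₂] − 17 = 0.
Substituting E[q₂] and solving: E[c₂] = 19.4, so q₁ = (110 − 2·17 + 19.4)/(3/2) = 63.6.
q₂(low-cost) = (110 − 15 − (1/2)·63.6) = 63.2.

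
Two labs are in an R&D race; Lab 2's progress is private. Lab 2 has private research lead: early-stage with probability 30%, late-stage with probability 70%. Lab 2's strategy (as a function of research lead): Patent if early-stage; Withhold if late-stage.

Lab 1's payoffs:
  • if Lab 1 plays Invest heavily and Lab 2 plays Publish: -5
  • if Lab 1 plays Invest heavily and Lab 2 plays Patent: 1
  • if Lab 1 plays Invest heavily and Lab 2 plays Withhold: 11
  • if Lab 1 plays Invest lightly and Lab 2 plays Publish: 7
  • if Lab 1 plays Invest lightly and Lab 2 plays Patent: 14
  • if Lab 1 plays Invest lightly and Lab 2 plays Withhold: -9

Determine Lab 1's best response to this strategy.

E[Invest heavily] = 0.3·(1) + 0.7·(11) = 8
E[Invest lightly] = 0.3·(14) + 0.7·(-9) = -2.1
Best response: Invest heavily (8 is the largest).

Invest heavily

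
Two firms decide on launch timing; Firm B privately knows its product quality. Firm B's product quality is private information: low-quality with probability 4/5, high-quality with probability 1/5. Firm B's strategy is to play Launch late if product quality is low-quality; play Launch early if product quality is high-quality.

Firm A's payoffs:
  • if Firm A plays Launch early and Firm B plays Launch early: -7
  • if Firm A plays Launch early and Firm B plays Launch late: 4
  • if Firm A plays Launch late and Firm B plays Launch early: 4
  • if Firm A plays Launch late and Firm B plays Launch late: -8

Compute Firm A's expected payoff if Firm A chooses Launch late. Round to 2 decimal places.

E[Launch late] = 4/5·(-8) + 1/5·4 = (-32/5) + 4/5 = -28/5

-5.60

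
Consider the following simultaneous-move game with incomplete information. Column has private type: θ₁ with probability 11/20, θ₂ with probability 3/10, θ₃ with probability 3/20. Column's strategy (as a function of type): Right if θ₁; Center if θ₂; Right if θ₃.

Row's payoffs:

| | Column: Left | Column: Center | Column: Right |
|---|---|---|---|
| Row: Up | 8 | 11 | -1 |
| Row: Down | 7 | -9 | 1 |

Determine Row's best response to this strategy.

Compute Row's expected payoff for each action, taking the expectation over Column's type.
E[Up] = 11/20·(-1) + 3/10·(11) + 3/20·(-1) = 13/5
E[Down] = 11/20·(1) + 3/10·(-9) + 3/20·(1) = -2
Best response: Up (13/5 is the largest).

Up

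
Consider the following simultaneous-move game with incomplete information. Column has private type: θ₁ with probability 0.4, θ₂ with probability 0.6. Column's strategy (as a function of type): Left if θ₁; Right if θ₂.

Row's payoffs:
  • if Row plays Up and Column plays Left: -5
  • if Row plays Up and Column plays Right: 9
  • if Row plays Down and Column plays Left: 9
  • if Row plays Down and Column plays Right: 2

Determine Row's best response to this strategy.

Down

E[Up] = 0.4·(-5) + 0.6·(9) = 3.4
E[Down] = 0.4·(9) + 0.6·(2) = 4.8
Best response: Down (4.8 is the largest).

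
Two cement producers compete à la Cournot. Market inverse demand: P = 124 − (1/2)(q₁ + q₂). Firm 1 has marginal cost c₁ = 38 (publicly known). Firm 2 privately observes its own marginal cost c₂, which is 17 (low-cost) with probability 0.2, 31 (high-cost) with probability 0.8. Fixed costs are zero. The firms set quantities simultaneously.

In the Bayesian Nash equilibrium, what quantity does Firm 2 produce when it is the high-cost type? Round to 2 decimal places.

67.60

Firm 2 with cost c maximizes (124 − (1/2)(q₁+q₂) − c)·q₂, giving q₂(c) = (124 − c − (1/2)q₁).
E[c₂] = 0.2·17 + 0.8·31 = 28.2
Firm 1's FOC against E[q₂] yields q₁ = (124 − 2·38 + E[c₂])/(3/2) = (124 − 76 + 28.2)/(3/2) = 50.8.
q₂(high-cost) = (124 − 31 − (1/2)·50.8) = 67.6.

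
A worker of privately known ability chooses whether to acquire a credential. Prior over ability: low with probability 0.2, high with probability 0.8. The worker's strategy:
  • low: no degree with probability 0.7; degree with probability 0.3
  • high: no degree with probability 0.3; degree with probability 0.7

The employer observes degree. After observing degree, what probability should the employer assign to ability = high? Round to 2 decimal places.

P(degree) = 0.2·0.3 + 0.8·0.7 = 0.62
P(high | degree) = (0.8·0.7) / 0.62 = 0.56 / 0.62 = 0.903226

0.90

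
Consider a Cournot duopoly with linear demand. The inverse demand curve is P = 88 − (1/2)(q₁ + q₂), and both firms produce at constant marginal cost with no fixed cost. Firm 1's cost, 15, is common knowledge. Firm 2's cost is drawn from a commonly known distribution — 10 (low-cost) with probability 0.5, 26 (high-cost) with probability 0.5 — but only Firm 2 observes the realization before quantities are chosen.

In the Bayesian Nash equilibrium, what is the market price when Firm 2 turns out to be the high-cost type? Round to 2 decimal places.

44.33

Each type of Firm 2 best-responds to q₁; Firm 1 best-responds to the expected q₂ over Firm 2's types.
Firm 2 with cost c maximizes (88 − (1/2)(q₁+q₂) − c)·q₂, giving q₂(c) = (88 − c − (1/2)q₁).
E[c₂] = 0.5·10 + 0.5·26 = 18
Firm 1's FOC against E[q₂] yields q₁ = (88 − 2·15 + E[c₂])/(3/2) = (88 − 30 + 18)/(3/2) = 50.6667.
q₂(high-cost) = 36.6667, so P = 88 − (1/2)·(50.6667 + 36.6667) = 44.3333.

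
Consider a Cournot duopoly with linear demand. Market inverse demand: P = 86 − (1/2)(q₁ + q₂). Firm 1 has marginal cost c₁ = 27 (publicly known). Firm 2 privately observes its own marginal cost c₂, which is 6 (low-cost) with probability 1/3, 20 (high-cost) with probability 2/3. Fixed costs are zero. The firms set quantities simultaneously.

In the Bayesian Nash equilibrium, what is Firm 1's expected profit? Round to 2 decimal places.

497.88

Firm 2 with cost c maximizes (86 − (1/2)(q₁+q₂) − c)·q₂, giving q₂(c) = (86 − c − (1/2)q₁).
E[c₂] = 1/3·6 + 2/3·20 = 15.3333
Firm 1's FOC against E[q₂] yields q₁ = (86 − 2·27 + E[c₂])/(3/2) = (86 − 54 + 15.3333)/(3/2) = 31.5556.
E[P] = 86 − (1/2)·(q₁ + E[q₂]) = 42.7778; Firm 1's expected profit = (E[P] − 27)·q₁ = (42.7778 − 27)·31.5556 = 497.877.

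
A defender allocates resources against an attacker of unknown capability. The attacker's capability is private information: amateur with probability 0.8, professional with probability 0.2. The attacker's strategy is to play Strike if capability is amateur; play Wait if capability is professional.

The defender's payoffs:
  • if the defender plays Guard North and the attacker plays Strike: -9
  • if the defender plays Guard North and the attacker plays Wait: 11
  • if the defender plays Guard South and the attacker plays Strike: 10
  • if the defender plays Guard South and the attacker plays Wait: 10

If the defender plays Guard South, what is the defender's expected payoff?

E[Guard South] = 0.8·10 + 0.2·10 = 8 + 2 = 10

10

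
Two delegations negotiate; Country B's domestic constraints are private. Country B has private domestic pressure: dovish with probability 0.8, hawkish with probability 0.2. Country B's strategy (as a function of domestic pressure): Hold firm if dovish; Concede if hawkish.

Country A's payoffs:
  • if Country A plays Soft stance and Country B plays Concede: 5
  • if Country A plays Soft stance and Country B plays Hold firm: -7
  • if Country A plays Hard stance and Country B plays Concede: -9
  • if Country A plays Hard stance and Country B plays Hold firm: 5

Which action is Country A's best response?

E[Soft stance] = 0.8·(-7) + 0.2·(5) = -4.6
E[Hard stance] = 0.8·(5) + 0.2·(-9) = 2.2
Best response: Hard stance (2.2 is the largest).

Hard stance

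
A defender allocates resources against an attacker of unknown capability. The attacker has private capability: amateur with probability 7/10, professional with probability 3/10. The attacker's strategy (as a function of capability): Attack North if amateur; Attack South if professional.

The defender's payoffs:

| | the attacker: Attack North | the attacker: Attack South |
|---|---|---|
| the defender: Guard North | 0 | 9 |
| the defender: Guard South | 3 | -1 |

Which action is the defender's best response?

Guard North

Compute the defender's expected payoff for each action, taking the expectation over the attacker's type.
E[Guard North] = 7/10·(0) + 3/10·(9) = 27/10
E[Guard South] = 7/10·(3) + 3/10·(-1) = 9/5
Best response: Guard North (27/10 is the largest).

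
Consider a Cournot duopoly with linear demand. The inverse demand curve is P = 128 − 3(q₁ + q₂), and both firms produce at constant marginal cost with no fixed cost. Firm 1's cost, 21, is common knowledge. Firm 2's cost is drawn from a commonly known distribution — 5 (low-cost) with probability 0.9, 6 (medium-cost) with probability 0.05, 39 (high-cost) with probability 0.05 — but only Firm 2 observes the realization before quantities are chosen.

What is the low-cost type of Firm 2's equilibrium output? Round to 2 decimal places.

15.35

Firm 2 with cost c maximizes (128 − 3(q₁+q₂) − c)·q₂, giving q₂(c) = (128 − c − 3q₁)/6.
E[c₂] = 0.9·5 + 0.05·6 + 0.05·39 = 6.75
Firm 1's FOC against E[q₂] yields q₁ = (128 − 2·21 + E[c₂])/9 = (128 − 42 + 6.75)/9 = 10.3056.
q₂(low-cost) = (128 − 5 − 3·10.3056)/6 = 15.3472.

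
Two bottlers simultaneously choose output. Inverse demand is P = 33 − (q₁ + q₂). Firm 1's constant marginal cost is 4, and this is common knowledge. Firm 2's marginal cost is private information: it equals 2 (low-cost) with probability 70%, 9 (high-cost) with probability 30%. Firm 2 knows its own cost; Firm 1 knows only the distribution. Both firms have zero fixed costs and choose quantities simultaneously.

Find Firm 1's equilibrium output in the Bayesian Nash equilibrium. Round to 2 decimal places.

9.70

Each type of Firm 2 best-responds to q₁; Firm 1 best-responds to the expected q₂ over Firm 2's types.
Firm 2 with cost c maximizes (33 − (q₁+q₂) − c)·q₂, giving q₂(c) = (33 − c − q₁)/2.
E[c₂] = 0.7·2 + 0.3·9 = 4.1
Firm 1's FOC against E[q₂] yields q₁ = (33 − 2·4 + E[c₂])/3 = (33 − 8 + 4.1)/3 = 9.7.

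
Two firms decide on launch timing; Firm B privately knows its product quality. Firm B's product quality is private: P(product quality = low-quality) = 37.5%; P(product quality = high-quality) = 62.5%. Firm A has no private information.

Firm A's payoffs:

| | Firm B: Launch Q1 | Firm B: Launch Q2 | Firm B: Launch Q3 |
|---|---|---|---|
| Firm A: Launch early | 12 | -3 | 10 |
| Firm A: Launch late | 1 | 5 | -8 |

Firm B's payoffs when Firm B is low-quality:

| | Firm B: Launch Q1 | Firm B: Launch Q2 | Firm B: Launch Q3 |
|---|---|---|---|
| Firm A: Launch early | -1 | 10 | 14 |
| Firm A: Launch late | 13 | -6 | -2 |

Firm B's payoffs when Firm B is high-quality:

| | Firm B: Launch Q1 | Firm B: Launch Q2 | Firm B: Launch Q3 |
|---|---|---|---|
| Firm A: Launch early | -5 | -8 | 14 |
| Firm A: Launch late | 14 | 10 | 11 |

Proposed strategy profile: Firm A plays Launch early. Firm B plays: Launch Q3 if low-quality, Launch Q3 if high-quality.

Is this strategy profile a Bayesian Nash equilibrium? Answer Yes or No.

Firm A plays Launch early: E[Launch early] = 0.375·(10) + 0.625·(10) = 10; E[Launch late] = -8. Best-responding. ✓
Firm B (product quality low-quality), facing Launch early: Launch Q1 gives -1, Launch Q2 gives 10, Launch Q3 gives 14. Proposed Launch Q3 is best. ✓
Firm B (product quality high-quality), facing Launch early: Launch Q1 gives -5, Launch Q2 gives -8, Launch Q3 gives 14. Proposed Launch Q3 is best. ✓

Yes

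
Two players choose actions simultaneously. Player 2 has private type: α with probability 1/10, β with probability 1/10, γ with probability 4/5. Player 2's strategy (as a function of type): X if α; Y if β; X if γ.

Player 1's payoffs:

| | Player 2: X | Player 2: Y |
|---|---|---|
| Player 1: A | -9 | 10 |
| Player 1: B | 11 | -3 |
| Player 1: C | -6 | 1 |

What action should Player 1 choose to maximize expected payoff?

E[A] = 1/10·(-9) + 1/10·(10) + 4/5·(-9) = -71/10
E[B] = 1/10·(11) + 1/10·(-3) + 4/5·(11) = 48/5
E[C] = 1/10·(-6) + 1/10·(1) + 4/5·(-6) = -53/10
Best response: B (48/5 is the largest).

B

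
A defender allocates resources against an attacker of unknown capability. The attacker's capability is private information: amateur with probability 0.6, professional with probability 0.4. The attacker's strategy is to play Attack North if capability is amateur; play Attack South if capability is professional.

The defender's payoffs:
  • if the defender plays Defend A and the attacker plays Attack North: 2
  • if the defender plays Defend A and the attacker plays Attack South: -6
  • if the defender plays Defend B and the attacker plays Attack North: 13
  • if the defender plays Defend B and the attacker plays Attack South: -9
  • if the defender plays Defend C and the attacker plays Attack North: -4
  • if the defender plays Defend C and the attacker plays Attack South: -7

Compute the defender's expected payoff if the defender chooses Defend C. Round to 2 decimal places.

E[Defend C] = 0.6·(-4) + 0.4·(-7) = (-2.4) + (-2.8) = -5.2

-5.20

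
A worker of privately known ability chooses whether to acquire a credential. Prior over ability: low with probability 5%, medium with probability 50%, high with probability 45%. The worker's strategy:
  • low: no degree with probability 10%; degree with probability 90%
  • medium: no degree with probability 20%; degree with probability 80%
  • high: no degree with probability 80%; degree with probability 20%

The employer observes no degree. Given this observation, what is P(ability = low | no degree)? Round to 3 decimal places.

P(no degree) = 0.05·0.1 + 0.5·0.2 + 0.45·0.8 = 0.465
P(low | no degree) = (0.05·0.1) / 0.465 = 0.005 / 0.465 = 0.0107527

0.011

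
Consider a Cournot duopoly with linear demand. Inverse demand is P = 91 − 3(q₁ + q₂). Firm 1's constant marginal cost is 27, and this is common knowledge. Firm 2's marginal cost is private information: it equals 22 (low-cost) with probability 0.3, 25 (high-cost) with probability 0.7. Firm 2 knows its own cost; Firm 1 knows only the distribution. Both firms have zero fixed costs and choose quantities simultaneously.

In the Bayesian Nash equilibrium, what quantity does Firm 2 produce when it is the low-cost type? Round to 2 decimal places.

Firm 2 with cost c maximizes (91 − 3(q₁+q₂) − c)·q₂, giving q₂(c) = (91 − c − 3q₁)/6.
E[c₂] = 0.3·22 + 0.7·25 = 24.1
Firm 1's FOC against E[q₂] yields q₁ = (91 − 2·27 + E[c₂])/9 = (91 − 54 + 24.1)/9 = 6.78889.
q₂(low-cost) = (91 − 22 − 3·6.78889)/6 = 8.10556.

8.11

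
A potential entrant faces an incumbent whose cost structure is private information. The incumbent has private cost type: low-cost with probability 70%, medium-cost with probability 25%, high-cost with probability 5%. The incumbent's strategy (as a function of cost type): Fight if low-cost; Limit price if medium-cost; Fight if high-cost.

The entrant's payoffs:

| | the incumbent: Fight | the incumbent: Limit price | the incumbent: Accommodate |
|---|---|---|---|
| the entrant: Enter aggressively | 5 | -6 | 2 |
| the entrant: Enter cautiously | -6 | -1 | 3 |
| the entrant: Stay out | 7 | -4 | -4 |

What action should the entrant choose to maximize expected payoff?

Stay out

E[Enter aggressively] = 0.7·(5) + 0.25·(-6) + 0.05·(5) = 2.25
E[Enter cautiously] = 0.7·(-6) + 0.25·(-1) + 0.05·(-6) = -4.75
E[Stay out] = 0.7·(7) + 0.25·(-4) + 0.05·(7) = 4.25
Best response: Stay out (4.25 is the largest).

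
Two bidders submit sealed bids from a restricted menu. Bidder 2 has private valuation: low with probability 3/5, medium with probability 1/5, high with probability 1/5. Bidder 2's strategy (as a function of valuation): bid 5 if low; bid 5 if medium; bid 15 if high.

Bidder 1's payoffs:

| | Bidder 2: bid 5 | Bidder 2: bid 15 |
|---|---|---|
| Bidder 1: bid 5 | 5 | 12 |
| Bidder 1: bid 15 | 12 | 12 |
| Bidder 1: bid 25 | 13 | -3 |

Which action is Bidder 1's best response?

E[bid 5] = 3/5·(5) + 1/5·(5) + 1/5·(12) = 32/5
E[bid 15] = 3/5·(12) + 1/5·(12) + 1/5·(12) = 12
E[bid 25] = 3/5·(13) + 1/5·(13) + 1/5·(-3) = 49/5
Best response: bid 15 (12 is the largest).

bid 15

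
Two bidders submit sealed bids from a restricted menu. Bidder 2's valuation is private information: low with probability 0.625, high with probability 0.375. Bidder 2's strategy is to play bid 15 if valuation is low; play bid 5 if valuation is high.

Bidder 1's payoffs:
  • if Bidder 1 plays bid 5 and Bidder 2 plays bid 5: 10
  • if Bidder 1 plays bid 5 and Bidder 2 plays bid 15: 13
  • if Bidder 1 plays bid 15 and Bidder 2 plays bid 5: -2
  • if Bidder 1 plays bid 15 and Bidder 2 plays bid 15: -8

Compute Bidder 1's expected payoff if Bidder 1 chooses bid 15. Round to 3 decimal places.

E[bid 15] = 0.625·(-8) + 0.375·(-2) = (-5) + (-0.75) = -5.75

-5.750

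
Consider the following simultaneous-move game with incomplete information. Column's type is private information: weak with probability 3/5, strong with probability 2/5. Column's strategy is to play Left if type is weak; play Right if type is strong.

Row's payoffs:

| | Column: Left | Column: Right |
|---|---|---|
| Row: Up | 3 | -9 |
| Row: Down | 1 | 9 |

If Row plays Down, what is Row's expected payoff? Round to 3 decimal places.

E[Down] = 3/5·1 + 2/5·9 = 3/5 + 18/5 = 21/5

4.200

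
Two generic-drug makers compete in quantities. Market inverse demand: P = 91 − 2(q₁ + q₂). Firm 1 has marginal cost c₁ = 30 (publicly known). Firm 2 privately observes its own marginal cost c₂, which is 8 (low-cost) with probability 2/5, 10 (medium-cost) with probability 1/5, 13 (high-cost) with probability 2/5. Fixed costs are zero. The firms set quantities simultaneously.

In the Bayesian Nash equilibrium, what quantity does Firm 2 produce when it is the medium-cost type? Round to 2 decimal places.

Firm 2 with cost c maximizes (91 − 2(q₁+q₂) − c)·q₂, giving q₂(c) = (91 − c − 2q₁)/4.
E[c₂] = 2/5·8 + 1/5·10 + 2/5·13 = 10.4
Firm 1's FOC against E[q₂] yields q₁ = (91 − 2·30 + E[c₂])/6 = (91 − 60 + 10.4)/6 = 6.9.
q₂(medium-cost) = (91 − 10 − 2·6.9)/4 = 16.8.

16.80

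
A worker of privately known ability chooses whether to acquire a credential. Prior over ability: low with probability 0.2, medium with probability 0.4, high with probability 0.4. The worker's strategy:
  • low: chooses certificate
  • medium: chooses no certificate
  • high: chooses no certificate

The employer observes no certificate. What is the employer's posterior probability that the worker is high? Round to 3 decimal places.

P(no certificate) = 0.2·0 + 0.4·1 + 0.4·1 = 0.8
P(high | no certificate) = (0.4·1) / 0.8 = 0.4 / 0.8 = 0.5

0.500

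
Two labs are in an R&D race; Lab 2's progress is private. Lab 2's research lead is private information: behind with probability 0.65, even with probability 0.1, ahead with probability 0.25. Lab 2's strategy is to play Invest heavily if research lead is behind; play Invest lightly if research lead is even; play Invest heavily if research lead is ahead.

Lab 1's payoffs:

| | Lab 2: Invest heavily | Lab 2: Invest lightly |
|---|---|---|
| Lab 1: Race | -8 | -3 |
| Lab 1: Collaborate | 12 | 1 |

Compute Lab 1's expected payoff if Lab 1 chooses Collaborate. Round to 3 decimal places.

10.900

E[Collaborate] = 0.65·12 + 0.1·1 + 0.25·12 = 7.8 + 0.1 + 3 = 10.9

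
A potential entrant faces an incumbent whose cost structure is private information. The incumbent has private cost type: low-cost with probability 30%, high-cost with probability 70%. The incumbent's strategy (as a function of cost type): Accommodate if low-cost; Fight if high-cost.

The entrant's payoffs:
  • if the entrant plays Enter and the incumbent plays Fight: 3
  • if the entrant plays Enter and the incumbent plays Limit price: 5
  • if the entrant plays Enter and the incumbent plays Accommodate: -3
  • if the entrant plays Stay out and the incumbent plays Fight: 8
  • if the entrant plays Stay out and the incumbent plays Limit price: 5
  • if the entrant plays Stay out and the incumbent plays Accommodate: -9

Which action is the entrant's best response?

Stay out

Compute the entrant's expected payoff for each action, taking the expectation over the incumbent's type.
E[Enter] = 0.3·(-3) + 0.7·(3) = 1.2
E[Stay out] = 0.3·(-9) + 0.7·(8) = 2.9
Best response: Stay out (2.9 is the largest).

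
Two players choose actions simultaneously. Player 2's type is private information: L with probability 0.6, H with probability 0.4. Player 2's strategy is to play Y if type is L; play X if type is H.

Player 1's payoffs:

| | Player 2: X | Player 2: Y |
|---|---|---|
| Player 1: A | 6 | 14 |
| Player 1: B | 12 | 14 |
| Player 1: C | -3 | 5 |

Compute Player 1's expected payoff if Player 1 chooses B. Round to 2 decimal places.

13.20

Take the expectation over Player 2's type, weighting each type's action by its prior probability.
E[B] = 0.6·14 + 0.4·12 = 8.4 + 4.8 = 13.2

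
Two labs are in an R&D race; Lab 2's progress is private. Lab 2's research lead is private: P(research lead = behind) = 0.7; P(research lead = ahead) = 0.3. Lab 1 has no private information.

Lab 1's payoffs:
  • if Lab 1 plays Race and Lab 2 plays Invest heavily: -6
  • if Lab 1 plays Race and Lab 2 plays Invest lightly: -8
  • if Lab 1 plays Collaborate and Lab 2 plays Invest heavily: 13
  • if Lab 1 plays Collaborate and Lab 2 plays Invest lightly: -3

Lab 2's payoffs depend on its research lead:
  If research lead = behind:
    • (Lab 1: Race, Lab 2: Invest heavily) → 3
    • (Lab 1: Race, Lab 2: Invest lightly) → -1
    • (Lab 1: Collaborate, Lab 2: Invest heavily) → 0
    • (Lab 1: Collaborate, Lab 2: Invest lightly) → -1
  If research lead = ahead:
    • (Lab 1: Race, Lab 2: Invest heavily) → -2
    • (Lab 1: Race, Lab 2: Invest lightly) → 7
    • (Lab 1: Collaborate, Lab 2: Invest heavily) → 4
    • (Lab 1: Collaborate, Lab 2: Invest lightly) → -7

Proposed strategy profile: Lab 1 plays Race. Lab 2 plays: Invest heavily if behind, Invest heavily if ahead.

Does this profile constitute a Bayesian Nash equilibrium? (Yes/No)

No

Lab 1 plays Race: E[Race] = 0.7·(-6) + 0.3·(-6) = -6; E[Collaborate] = 13. Not best-responding. ✗
Lab 2 (research lead behind), facing Race: Invest heavily gives 3, Invest lightly gives -1. Proposed Invest heavily is best. ✓
Lab 2 (research lead ahead), facing Race: Invest heavily gives -2, Invest lightly gives 7. Proposed Invest heavily is not best — profitable deviation exists. ✗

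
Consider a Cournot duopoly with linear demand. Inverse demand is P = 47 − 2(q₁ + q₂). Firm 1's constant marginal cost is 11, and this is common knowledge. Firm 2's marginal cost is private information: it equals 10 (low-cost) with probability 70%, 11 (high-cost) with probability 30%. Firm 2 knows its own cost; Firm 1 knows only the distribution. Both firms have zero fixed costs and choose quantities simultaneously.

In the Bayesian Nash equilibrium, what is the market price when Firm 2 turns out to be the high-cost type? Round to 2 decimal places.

Firm 2 with cost c maximizes (47 − 2(q₁+q₂) − c)·q₂, giving q₂(c) = (47 − c − 2q₁)/4.
E[c₂] = 0.7·10 + 0.3·11 = 10.3
Firm 1's FOC against E[q₂] yields q₁ = (47 − 2·11 + E[c₂])/6 = (47 − 22 + 10.3)/6 = 5.88333.
q₂(high-cost) = 6.05833, so P = 47 − 2·(5.88333 + 6.05833) = 23.1167.

23.12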